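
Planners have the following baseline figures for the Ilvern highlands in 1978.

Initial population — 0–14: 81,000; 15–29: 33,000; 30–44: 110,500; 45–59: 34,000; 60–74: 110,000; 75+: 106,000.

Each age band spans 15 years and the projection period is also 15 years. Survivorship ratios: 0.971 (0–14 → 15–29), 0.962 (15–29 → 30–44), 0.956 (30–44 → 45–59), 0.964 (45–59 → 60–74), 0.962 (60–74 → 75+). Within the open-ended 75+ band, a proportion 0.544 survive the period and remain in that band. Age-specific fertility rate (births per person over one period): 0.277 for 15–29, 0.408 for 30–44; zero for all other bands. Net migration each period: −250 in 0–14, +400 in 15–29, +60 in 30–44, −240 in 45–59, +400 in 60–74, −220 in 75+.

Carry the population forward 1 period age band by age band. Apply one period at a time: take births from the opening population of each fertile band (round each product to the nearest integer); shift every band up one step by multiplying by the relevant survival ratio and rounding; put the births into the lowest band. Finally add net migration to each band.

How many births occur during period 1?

54225

— Period 1 —
Births: 33000 × 0.277 = 9141 ; 110500 × 0.408 = 45084 → 54225
15–29: 81000 × 0.971 = 78651
30–44: 33000 × 0.962 = 31746
45–59: 110500 × 0.956 = 105638
60–74: 34000 × 0.964 = 32776
75+: 110000 × 0.962 + 106000 × 0.544 = 105820 + 57664 = 163484
Net migration: 0–14 − 250 → 53975; 15–29 + 400 → 79051; 30–44 + 60 → 31806; 45–59 − 240 → 105398; 60–74 + 400 → 33176; 75+ − 220 → 163264
Giving 53975 / 79051 / 31806 / 105398 / 33176 / 163264.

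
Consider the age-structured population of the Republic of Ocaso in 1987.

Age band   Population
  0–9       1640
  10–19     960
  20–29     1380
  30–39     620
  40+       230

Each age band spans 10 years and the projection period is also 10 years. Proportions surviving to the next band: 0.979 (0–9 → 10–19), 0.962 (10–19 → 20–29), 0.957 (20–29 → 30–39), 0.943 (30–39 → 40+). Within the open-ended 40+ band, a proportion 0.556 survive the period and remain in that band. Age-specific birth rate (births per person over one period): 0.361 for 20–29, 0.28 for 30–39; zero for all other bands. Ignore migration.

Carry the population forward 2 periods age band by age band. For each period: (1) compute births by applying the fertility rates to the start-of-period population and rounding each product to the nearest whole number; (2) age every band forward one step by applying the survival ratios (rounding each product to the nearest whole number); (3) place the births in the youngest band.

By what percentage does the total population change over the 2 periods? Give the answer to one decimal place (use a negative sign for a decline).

12.5

— Period 1 —
Births: 1380 × 0.361 = 498, 620 × 0.28 = 174 ⇒ total 672
10–19: 1640 × 0.979 = 1606
20–29: 960 × 0.962 = 924
30–39: 1380 × 0.957 = 1321
40+: 620 × 0.943 + 230 × 0.556 = 585 + 128 = 713
→ [672, 1606, 924, 1321, 713]
— Period 2 —
Births: 924 × 0.361 = 334, 1321 × 0.28 = 370 ⇒ total 704
10–19: 672 × 0.979 = 658
20–29: 1606 × 0.962 = 1545
30–39: 924 × 0.957 = 884
40+: 1321 × 0.943 + 713 × 0.556 = 1246 + 396 = 1642
→ [704, 658, 1545, 884, 1642]
Total: 4830 → 5433; change = 603; percentage change = 12.5%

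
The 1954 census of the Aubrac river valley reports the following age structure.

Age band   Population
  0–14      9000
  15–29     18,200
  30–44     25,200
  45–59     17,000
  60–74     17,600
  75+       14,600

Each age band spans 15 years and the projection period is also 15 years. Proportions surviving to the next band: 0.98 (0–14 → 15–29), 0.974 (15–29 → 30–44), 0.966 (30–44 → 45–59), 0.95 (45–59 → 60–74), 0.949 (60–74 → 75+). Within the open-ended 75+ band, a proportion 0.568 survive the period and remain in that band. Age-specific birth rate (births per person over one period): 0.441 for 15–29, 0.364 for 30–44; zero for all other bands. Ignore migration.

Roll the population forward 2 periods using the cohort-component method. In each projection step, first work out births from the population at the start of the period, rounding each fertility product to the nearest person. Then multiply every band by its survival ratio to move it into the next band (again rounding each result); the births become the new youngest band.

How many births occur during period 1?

17199

Call the bands 1 to 6, youngest first.
— Period 1 —
Births: 18200 * 0.441 = 8026, 25200 * 0.364 = 9173 ⇒ total 17199
Band 2: 9000 * 0.98 = 8820
Band 3: 18200 * 0.974 = 17727
Band 4: 25200 * 0.966 = 24343
Band 5: 17000 * 0.95 = 16150
Band 6: 17600 * 0.949 + 14600 * 0.568 = 16702 + 8293 = 24995
Giving 17199 / 8820 / 17727 / 24343 / 16150 / 24995.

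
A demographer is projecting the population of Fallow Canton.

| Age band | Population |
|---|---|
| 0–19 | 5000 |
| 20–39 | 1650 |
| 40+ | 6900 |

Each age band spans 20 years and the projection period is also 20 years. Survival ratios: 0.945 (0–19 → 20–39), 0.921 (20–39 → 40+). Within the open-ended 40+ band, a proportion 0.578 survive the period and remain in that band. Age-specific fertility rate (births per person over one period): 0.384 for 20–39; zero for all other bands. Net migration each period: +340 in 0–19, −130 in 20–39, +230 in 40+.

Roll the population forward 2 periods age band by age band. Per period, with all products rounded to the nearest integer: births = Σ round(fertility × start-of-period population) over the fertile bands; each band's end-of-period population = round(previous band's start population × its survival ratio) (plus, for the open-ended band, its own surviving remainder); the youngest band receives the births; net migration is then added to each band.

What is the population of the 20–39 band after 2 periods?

790

— Period 1 —
Births: 1650 × 0.384 = 634
20–39: 5000 × 0.945 = 4725
40+: 1650 × 0.921 + 6900 × 0.578 = 1520 + 3988 = 5508
Net migration: 0–19 + 340 → 974; 20–39 − 130 → 4595; 40+ + 230 → 5738
Population now: 0–19=974, 20–39=4595, 40+=5738
— Period 2 —
Births: 4595 × 0.384 = 1764
20–39: 974 × 0.945 = 920
40+: 4595 × 0.921 + 5738 × 0.578 = 4232 + 3317 = 7549
Net migration: 0–19 + 340 → 2104; 20–39 − 130 → 790; 40+ + 230 → 7779
Population now: 0–19=2104, 20–39=790, 40+=7779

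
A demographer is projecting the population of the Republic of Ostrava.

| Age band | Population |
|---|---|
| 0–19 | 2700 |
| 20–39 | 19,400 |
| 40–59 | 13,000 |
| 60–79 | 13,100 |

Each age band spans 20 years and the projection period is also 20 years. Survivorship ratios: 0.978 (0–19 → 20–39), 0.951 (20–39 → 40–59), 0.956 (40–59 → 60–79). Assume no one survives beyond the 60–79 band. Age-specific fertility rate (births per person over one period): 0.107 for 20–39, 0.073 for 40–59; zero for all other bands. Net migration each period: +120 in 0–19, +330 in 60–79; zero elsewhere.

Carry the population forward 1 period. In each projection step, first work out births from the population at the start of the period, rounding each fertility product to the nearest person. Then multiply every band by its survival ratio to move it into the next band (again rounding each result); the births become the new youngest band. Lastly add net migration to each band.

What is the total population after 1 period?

(Bands numbered youngest = 1 to oldest = 4.)
[period 1]
Births: 19400 × 0.107 = 2076, 13000 × 0.073 = 949 — total 3025
Band 2: 2700 × 0.978 = 2641
Band 3: 19400 × 0.951 = 18449
Band 4: 13000 × 0.956 = 12428
Net migration: Band 1 + 120 → 3145; Band 4 + 330 → 12758
→ [3145, 2641, 18449, 12758]
Total after period 1: 3145 + 2641 + 18449 + 12758 = 36993

36993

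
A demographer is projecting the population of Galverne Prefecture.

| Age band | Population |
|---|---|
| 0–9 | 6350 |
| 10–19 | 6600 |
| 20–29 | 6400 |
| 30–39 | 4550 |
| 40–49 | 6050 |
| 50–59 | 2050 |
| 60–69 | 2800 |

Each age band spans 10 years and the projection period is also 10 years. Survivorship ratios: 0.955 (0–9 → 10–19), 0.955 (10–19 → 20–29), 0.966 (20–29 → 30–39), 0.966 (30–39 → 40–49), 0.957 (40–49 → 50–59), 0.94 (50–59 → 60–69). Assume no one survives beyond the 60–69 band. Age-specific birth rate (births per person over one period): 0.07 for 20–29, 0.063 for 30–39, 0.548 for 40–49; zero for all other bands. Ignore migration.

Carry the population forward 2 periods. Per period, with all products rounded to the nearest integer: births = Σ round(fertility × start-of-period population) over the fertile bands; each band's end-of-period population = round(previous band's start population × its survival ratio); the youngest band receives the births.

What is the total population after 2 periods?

34607

Call the bands 1 to 7, youngest first.
Period 1:
Births: 6400 × 0.07 = 448 ; 4550 × 0.063 = 287 ; 6050 × 0.548 = 3315 ⇒ total 4050
Band 2: 6350 × 0.955 = 6064
Band 3: 6600 × 0.955 = 6303
Band 4: 6400 × 0.966 = 6182
Band 5: 4550 × 0.966 = 4395
Band 6: 6050 × 0.957 = 5790
Band 7: 2050 × 0.94 = 1927
Population now: 0–9=4050, 10–19=6064, 20–29=6303, 30–39=6182, 40–49=4395, 50–59=5790, 60–69=1927
Period 2:
Births: 6303 × 0.07 = 441 ; 6182 × 0.063 = 389 ; 4395 × 0.548 = 2408 ⇒ total 3238
Band 2: 4050 × 0.955 = 3868
Band 3: 6064 × 0.955 = 5791
Band 4: 6303 × 0.966 = 6089
Band 5: 6182 × 0.966 = 5972
Band 6: 4395 × 0.957 = 4206
Band 7: 5790 × 0.94 = 5443
Population now: 0–9=3238, 10–19=3868, 20–29=5791, 30–39=6089, 40–49=5972, 50–59=4206, 60–69=5443
Total after period 2: 3238 + 3868 + 5791 + 6089 + 5972 + 4206 + 5443 = 34607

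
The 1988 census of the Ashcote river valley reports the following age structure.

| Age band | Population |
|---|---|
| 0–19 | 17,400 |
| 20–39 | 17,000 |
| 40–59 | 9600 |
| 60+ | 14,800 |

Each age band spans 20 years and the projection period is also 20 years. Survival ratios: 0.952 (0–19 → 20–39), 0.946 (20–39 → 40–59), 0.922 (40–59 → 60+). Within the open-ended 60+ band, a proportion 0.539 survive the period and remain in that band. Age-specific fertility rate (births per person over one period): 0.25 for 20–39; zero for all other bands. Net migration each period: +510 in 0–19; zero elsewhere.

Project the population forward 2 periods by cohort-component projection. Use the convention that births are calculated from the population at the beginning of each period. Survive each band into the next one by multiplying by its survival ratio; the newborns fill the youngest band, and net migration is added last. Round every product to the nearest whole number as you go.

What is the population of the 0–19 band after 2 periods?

Period 1:
Births: 17000 × 0.25 = 4250
20–39: 17400 × 0.952 = 16565
40–59: 17000 × 0.946 = 16082
60+: 9600 × 0.922 + 14800 × 0.539 = 8851 + 7977 = 16828
Net migration: 0–19 + 510 → 4760
End of period: [4760, 16565, 16082, 16828]
Period 2:
Births: 16565 × 0.25 = 4141
20–39: 4760 × 0.952 = 4532
40–59: 16565 × 0.946 = 15670
60+: 16082 × 0.922 + 16828 × 0.539 = 14828 + 9070 = 23898
Net migration: 0–19 + 510 → 4651
End of period: [4651, 4532, 15670, 23898]

4651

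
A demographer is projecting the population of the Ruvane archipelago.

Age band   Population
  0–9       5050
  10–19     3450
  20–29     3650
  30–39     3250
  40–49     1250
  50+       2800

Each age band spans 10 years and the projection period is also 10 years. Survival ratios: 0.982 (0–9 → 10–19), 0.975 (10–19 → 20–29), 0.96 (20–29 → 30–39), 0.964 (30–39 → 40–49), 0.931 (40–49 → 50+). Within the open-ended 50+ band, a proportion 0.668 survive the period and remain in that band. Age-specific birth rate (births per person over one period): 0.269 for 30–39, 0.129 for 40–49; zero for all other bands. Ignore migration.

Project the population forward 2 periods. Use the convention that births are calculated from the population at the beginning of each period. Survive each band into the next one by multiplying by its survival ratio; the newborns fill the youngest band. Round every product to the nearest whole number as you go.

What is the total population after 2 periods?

(Bands numbered youngest = 1 to oldest = 6.)
After projecting period 1:
Births: 3250 * 0.269 = 874, 1250 * 0.129 = 161 ⇒ total 1035
Band 2: 5050 * 0.982 = 4959
Band 3: 3450 * 0.975 = 3364
Band 4: 3650 * 0.96 = 3504
Band 5: 3250 * 0.964 = 3133
Band 6: 1250 * 0.931 + 2800 * 0.668 = 1164 + 1870 = 3034
Population now: 0–9=1035, 10–19=4959, 20–29=3364, 30–39=3504, 40–49=3133, 50+=3034
After projecting period 2:
Births: 3504 * 0.269 = 943, 3133 * 0.129 = 404 ⇒ total 1347
Band 2: 1035 * 0.982 = 1016
Band 3: 4959 * 0.975 = 4835
Band 4: 3364 * 0.96 = 3229
Band 5: 3504 * 0.964 = 3378
Band 6: 3133 * 0.931 + 3034 * 0.668 = 2917 + 2027 = 4944
Population now: 0–9=1347, 10–19=1016, 20–29=4835, 30–39=3229, 40–49=3378, 50+=4944
Total after period 2: 1347 + 1016 + 4835 + 3229 + 3378 + 4944 = 18749

18749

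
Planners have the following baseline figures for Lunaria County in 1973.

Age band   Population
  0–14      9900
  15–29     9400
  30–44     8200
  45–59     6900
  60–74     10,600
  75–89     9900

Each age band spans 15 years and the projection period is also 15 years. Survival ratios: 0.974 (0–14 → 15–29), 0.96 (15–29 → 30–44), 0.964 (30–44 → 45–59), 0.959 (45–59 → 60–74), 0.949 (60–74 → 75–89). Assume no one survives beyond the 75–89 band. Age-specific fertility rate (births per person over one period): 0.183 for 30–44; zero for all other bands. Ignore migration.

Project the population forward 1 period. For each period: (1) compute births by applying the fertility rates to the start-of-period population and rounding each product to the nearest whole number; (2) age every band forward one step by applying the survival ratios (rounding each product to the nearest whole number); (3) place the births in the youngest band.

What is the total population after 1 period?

44749

Let group 1 be 0–14 through group 6 = 75–89.
Period 1:
Births: 8200 × 0.183 = 1501
Group 2: 9900 × 0.974 = 9643
Group 3: 9400 × 0.96 = 9024
Group 4: 8200 × 0.964 = 7905
Group 5: 6900 × 0.959 = 6617
Group 6: 10600 × 0.949 = 10059
End of period: [1501, 9643, 9024, 7905, 6617, 10059]
Total after period 1: 1501 + 9643 + 9024 + 7905 + 6617 + 10059 = 44749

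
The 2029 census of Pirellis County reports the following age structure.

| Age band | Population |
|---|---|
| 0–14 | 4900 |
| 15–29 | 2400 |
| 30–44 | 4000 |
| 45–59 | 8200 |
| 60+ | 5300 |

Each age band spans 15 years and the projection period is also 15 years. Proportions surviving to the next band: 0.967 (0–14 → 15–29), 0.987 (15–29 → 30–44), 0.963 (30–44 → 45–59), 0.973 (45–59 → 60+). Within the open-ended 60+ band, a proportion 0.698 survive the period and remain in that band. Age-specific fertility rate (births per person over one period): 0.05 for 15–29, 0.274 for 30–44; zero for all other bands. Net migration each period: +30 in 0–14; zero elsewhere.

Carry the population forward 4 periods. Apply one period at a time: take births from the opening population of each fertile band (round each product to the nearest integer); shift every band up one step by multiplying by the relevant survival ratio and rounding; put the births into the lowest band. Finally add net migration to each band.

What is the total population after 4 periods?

15472

Period 1.
Births: 2400 × 0.05 = 120  |  4000 × 0.274 = 1096 ⇒ total 1216
15–29: 4900 × 0.967 = 4738
30–44: 2400 × 0.987 = 2369
45–59: 4000 × 0.963 = 3852
60+: 8200 × 0.973 + 5300 × 0.698 = 7979 + 3699 = 11678
Net migration: 0–14 + 30 → 1246
→ [1246, 4738, 2369, 3852, 11678]
Period 2.
Births: 4738 × 0.05 = 237  |  2369 × 0.274 = 649 ⇒ total 886
15–29: 1246 × 0.967 = 1205
30–44: 4738 × 0.987 = 4676
45–59: 2369 × 0.963 = 2281
60+: 3852 × 0.973 + 11678 × 0.698 = 3748 + 8151 = 11899
Net migration: 0–14 + 30 → 916
→ [916, 1205, 4676, 2281, 11899]
Period 3.
Births: 1205 × 0.05 = 60  |  4676 × 0.274 = 1281 ⇒ total 1341
15–29: 916 × 0.967 = 886
30–44: 1205 × 0.987 = 1189
45–59: 4676 × 0.963 = 4503
60+: 2281 × 0.973 + 11899 × 0.698 = 2219 + 8306 = 10525
Net migration: 0–14 + 30 → 1371
→ [1371, 886, 1189, 4503, 10525]
Period 4.
Births: 886 × 0.05 = 44  |  1189 × 0.274 = 326 ⇒ total 370
15–29: 1371 × 0.967 = 1326
30–44: 886 × 0.987 = 874
45–59: 1189 × 0.963 = 1145
60+: 4503 × 0.973 + 10525 × 0.698 = 4381 + 7346 = 11727
Net migration: 0–14 + 30 → 400
→ [400, 1326, 874, 1145, 11727]
Total after period 4: 400 + 1326 + 874 + 1145 + 11727 = 15472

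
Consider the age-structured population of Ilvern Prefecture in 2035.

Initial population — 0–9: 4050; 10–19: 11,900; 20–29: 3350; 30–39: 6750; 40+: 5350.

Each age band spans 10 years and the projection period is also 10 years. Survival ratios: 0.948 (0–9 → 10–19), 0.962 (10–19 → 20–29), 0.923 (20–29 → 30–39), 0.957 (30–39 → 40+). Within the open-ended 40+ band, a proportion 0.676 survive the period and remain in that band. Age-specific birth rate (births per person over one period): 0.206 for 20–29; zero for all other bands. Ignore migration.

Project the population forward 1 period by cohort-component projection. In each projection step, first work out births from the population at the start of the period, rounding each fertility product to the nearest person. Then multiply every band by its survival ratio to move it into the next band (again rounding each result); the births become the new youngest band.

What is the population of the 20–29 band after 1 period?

11448

Call the bands 1 to 5, youngest first.
[period 1]
Births: 3350 * 0.206 = 690
Band 2: 4050 * 0.948 = 3839
Band 3: 11900 * 0.962 = 11448
Band 4: 3350 * 0.923 = 3092
Band 5: 6750 * 0.957 + 5350 * 0.676 = 6460 + 3617 = 10077
→ [690, 3839, 11448, 3092, 10077]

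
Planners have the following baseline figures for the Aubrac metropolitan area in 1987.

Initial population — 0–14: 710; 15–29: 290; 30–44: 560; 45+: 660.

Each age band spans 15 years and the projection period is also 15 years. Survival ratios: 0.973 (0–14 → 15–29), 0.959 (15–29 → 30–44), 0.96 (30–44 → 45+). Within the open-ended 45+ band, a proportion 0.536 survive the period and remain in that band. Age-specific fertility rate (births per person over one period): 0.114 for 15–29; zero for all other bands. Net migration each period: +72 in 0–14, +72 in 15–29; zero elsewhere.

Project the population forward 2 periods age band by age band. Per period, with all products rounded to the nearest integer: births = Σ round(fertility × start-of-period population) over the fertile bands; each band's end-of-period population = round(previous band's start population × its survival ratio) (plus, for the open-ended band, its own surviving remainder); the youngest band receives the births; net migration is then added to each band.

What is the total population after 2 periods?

1810

Let band 1 be 0–14 through band 4 = 45+.
— Period 1 —
Births: 290 * 0.114 = 33
Band 2: 710 * 0.973 = 691
Band 3: 290 * 0.959 = 278
Band 4: 560 * 0.96 + 660 * 0.536 = 538 + 354 = 892
Net migration: Band 1 + 72 → 105; Band 2 + 72 → 763
→ [105, 763, 278, 892]
— Period 2 —
Births: 763 * 0.114 = 87
Band 2: 105 * 0.973 = 102
Band 3: 763 * 0.959 = 732
Band 4: 278 * 0.96 + 892 * 0.536 = 267 + 478 = 745
Net migration: Band 1 + 72 → 159; Band 2 + 72 → 174
→ [159, 174, 732, 745]
Total after period 2: 159 + 174 + 732 + 745 = 1810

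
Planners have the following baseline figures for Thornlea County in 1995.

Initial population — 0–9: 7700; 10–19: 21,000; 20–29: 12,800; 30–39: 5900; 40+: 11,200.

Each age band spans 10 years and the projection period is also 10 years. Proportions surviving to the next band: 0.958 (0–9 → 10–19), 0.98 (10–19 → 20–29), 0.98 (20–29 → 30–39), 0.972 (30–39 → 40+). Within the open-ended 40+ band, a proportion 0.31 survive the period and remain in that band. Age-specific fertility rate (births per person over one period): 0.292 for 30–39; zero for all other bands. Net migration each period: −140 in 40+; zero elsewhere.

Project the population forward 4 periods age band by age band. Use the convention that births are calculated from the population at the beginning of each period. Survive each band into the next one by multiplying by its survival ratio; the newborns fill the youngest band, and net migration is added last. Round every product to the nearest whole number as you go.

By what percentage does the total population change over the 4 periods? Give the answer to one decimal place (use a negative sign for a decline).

-54.0

Let band 1 be 0–9 through band 5 = 40+.
Period 1:
Births: 5900 * 0.292 = 1723
Band 2: 7700 * 0.958 = 7377
Band 3: 21000 * 0.98 = 20580
Band 4: 12800 * 0.98 = 12544
Band 5: 5900 * 0.972 + 11200 * 0.31 = 5735 + 3472 = 9207
Net migration: Band 5 − 140 → 9067
End of period: [1723, 7377, 20580, 12544, 9067]
Period 2:
Births: 12544 * 0.292 = 3663
Band 2: 1723 * 0.958 = 1651
Band 3: 7377 * 0.98 = 7229
Band 4: 20580 * 0.98 = 20168
Band 5: 12544 * 0.972 + 9067 * 0.31 = 12193 + 2811 = 15004
Net migration: Band 5 − 140 → 14864
End of period: [3663, 1651, 7229, 20168, 14864]
Period 3:
Births: 20168 * 0.292 = 5889
Band 2: 3663 * 0.958 = 3509
Band 3: 1651 * 0.98 = 1618
Band 4: 7229 * 0.98 = 7084
Band 5: 20168 * 0.972 + 14864 * 0.31 = 19603 + 4608 = 24211
Net migration: Band 5 − 140 → 24071
End of period: [5889, 3509, 1618, 7084, 24071]
Period 4:
Births: 7084 * 0.292 = 2069
Band 2: 5889 * 0.958 = 5642
Band 3: 3509 * 0.98 = 3439
Band 4: 1618 * 0.98 = 1586
Band 5: 7084 * 0.972 + 24071 * 0.31 = 6886 + 7462 = 14348
Net migration: Band 5 − 140 → 14208
End of period: [2069, 5642, 3439, 1586, 14208]
Total: 58600 → 26944; change = -31656; percentage change = -54.0%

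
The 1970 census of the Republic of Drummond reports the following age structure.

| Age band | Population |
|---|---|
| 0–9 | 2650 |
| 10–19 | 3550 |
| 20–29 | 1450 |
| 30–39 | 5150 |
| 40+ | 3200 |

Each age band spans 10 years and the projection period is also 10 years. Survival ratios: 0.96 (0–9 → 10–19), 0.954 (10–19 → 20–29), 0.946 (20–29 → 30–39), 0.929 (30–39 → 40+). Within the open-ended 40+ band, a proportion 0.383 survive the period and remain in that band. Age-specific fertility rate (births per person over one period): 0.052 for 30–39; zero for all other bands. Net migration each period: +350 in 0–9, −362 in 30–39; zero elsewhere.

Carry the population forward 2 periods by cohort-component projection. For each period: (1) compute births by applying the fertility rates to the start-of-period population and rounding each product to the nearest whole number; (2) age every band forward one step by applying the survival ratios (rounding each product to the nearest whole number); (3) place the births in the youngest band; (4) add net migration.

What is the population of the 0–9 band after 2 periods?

Numbering the bands 1..5 from youngest to oldest:
— Period 1 —
Births: 5150 * 0.052 = 268
Band 2: 2650 * 0.96 = 2544
Band 3: 3550 * 0.954 = 3387
Band 4: 1450 * 0.946 = 1372
Band 5: 5150 * 0.929 + 3200 * 0.383 = 4784 + 1226 = 6010
Net migration: Band 1 + 350 → 618; Band 4 − 362 → 1010
End of period: [618, 2544, 3387, 1010, 6010]
— Period 2 —
Births: 1010 * 0.052 = 53
Band 2: 618 * 0.96 = 593
Band 3: 2544 * 0.954 = 2427
Band 4: 3387 * 0.946 = 3204
Band 5: 1010 * 0.929 + 6010 * 0.383 = 938 + 2302 = 3240
Net migration: Band 1 + 350 → 403; Band 4 − 362 → 2842
End of period: [403, 593, 2427, 2842, 3240]

403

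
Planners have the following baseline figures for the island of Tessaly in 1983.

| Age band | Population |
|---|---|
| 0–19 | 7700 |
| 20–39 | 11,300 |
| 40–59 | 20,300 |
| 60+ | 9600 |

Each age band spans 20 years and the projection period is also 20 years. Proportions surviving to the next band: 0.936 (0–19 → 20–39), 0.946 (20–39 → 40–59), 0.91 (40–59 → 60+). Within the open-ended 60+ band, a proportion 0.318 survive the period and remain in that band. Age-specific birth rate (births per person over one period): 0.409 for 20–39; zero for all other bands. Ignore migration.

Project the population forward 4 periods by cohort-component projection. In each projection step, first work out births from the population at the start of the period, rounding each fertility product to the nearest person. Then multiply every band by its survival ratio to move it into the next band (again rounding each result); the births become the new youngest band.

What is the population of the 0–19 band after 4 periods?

1128

— Period 1 —
Births: 11300 * 0.409 = 4622
20–39: 7700 * 0.936 = 7207
40–59: 11300 * 0.946 = 10690
60+: 20300 * 0.91 + 9600 * 0.318 = 18473 + 3053 = 21526
→ [4622, 7207, 10690, 21526]
— Period 2 —
Births: 7207 * 0.409 = 2948
20–39: 4622 * 0.936 = 4326
40–59: 7207 * 0.946 = 6818
60+: 10690 * 0.91 + 21526 * 0.318 = 9728 + 6845 = 16573
→ [2948, 4326, 6818, 16573]
— Period 3 —
Births: 4326 * 0.409 = 1769
20–39: 2948 * 0.936 = 2759
40–59: 4326 * 0.946 = 4092
60+: 6818 * 0.91 + 16573 * 0.318 = 6204 + 5270 = 11474
→ [1769, 2759, 4092, 11474]
— Period 4 —
Births: 2759 * 0.409 = 1128
20–39: 1769 * 0.936 = 1656
40–59: 2759 * 0.946 = 2610
60+: 4092 * 0.91 + 11474 * 0.318 = 3724 + 3649 = 7373
→ [1128, 1656, 2610, 7373]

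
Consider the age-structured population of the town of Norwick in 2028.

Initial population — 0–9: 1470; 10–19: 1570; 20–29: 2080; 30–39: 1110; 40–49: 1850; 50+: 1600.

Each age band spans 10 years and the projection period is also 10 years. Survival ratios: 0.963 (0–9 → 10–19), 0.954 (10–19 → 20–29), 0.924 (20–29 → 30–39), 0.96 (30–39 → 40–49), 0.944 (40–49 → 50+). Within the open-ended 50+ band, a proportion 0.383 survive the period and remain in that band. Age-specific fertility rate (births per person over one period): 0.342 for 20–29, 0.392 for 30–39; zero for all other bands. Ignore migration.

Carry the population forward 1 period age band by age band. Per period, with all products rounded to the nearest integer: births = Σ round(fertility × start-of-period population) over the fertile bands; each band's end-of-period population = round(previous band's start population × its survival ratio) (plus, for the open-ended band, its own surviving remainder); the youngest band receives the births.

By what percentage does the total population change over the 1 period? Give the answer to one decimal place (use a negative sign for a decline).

-2.8

Period 1.
Births: 2080 × 0.342 = 711  |  1110 × 0.392 = 435 — total 1146
10–19: 1470 × 0.963 = 1416
20–29: 1570 × 0.954 = 1498
30–39: 2080 × 0.924 = 1922
40–49: 1110 × 0.96 = 1066
50+: 1850 × 0.944 + 1600 × 0.383 = 1746 + 613 = 2359
Giving 1146 / 1416 / 1498 / 1922 / 1066 / 2359.
Total: 9680 → 9407; change = -273; percentage change = -2.8%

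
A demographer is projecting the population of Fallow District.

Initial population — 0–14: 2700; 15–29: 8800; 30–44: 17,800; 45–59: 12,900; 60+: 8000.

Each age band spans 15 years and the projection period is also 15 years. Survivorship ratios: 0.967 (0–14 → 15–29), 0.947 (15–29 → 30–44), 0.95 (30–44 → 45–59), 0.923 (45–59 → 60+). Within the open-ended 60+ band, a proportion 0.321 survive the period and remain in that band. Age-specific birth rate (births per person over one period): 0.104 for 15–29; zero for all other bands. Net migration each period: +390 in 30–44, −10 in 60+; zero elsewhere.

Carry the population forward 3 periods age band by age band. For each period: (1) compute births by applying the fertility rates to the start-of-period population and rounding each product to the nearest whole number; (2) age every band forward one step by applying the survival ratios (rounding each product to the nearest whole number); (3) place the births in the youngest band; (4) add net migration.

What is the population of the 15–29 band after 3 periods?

[period 1]
Births: 8800 × 0.104 = 915
15–29: 2700 × 0.967 = 2611
30–44: 8800 × 0.947 = 8334
45–59: 17800 × 0.95 = 16910
60+: 12900 × 0.923 + 8000 × 0.321 = 11907 + 2568 = 14475
Net migration: 30–44 + 390 → 8724; 60+ − 10 → 14465
End of period: [915, 2611, 8724, 16910, 14465]
[period 2]
Births: 2611 × 0.104 = 272
15–29: 915 × 0.967 = 885
30–44: 2611 × 0.947 = 2473
45–59: 8724 × 0.95 = 8288
60+: 16910 × 0.923 + 14465 × 0.321 = 15608 + 4643 = 20251
Net migration: 30–44 + 390 → 2863; 60+ − 10 → 20241
End of period: [272, 885, 2863, 8288, 20241]
[period 3]
Births: 885 × 0.104 = 92
15–29: 272 × 0.967 = 263
30–44: 885 × 0.947 = 838
45–59: 2863 × 0.95 = 2720
60+: 8288 × 0.923 + 20241 × 0.321 = 7650 + 6497 = 14147
Net migration: 30–44 + 390 → 1228; 60+ − 10 → 14137
End of period: [92, 263, 1228, 2720, 14137]

263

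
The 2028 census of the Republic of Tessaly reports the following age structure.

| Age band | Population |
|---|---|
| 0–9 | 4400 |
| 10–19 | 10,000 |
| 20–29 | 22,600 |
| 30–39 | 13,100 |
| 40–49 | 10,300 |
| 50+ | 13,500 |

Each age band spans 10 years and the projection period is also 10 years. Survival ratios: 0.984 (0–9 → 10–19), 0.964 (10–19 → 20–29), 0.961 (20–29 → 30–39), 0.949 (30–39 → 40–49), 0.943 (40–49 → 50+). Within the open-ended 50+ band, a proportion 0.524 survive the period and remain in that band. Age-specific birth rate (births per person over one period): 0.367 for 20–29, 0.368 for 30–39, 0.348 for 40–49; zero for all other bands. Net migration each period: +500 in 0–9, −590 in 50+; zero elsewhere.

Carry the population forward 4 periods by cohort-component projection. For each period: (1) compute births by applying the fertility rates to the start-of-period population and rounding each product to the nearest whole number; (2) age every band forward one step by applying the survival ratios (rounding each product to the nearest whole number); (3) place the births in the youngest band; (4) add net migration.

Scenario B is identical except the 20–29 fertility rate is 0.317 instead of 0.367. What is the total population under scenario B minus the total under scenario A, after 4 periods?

After projecting period 1:
Births: 22600 * 0.367 = 8294 ; 13100 * 0.368 = 4821 ; 10300 * 0.348 = 3584 → total 16699
10–19: 4400 * 0.984 = 4330
20–29: 10000 * 0.964 = 9640
30–39: 22600 * 0.961 = 21719
40–49: 13100 * 0.949 = 12432
50+: 10300 * 0.943 + 13500 * 0.524 = 9713 + 7074 = 16787
Net migration: 0–9 + 500 → 17199; 50+ − 590 → 16197
→ [17199, 4330, 9640, 21719, 12432, 16197]
After projecting period 2:
Births: 9640 * 0.367 = 3538 ; 21719 * 0.368 = 7993 ; 12432 * 0.348 = 4326 → total 15857
10–19: 17199 * 0.984 = 16924
20–29: 4330 * 0.964 = 4174
30–39: 9640 * 0.961 = 9264
40–49: 21719 * 0.949 = 20611
50+: 12432 * 0.943 + 16197 * 0.524 = 11723 + 8487 = 20210
Net migration: 0–9 + 500 → 16357; 50+ − 590 → 19620
→ [16357, 16924, 4174, 9264, 20611, 19620]
After projecting period 3:
Births: 4174 * 0.367 = 1532 ; 9264 * 0.368 = 3409 ; 20611 * 0.348 = 7173 → total 12114
10–19: 16357 * 0.984 = 16095
20–29: 16924 * 0.964 = 16315
30–39: 4174 * 0.961 = 4011
40–49: 9264 * 0.949 = 8792
50+: 20611 * 0.943 + 19620 * 0.524 = 19436 + 10281 = 29717
Net migration: 0–9 + 500 → 12614; 50+ − 590 → 29127
→ [12614, 16095, 16315, 4011, 8792, 29127]
After projecting period 4:
Births: 16315 * 0.367 = 5988 ; 4011 * 0.368 = 1476 ; 8792 * 0.348 = 3060 → total 10524
10–19: 12614 * 0.984 = 12412
20–29: 16095 * 0.964 = 15516
30–39: 16315 * 0.961 = 15679
40–49: 4011 * 0.949 = 3806
50+: 8792 * 0.943 + 29127 * 0.524 = 8291 + 15263 = 23554
Net migration: 0–9 + 500 → 11024; 50+ − 590 → 22964
→ [11024, 12412, 15516, 15679, 3806, 22964]
Scenario A total after 4 periods: 81401
Scenario B projection —
After projecting period 1:
Births: 22600 * 0.317 = 7164 ; 13100 * 0.368 = 4821 ; 10300 * 0.348 = 3584 → total 15569
10–19: 4400 * 0.984 = 4330
20–29: 10000 * 0.964 = 9640
30–39: 22600 * 0.961 = 21719
40–49: 13100 * 0.949 = 12432
50+: 10300 * 0.943 + 13500 * 0.524 = 9713 + 7074 = 16787
Net migration: 0–9 + 500 → 16069; 50+ − 590 → 16197
→ [16069, 4330, 9640, 21719, 12432, 16197]
After projecting period 2:
Births: 9640 * 0.317 = 3056 ; 21719 * 0.368 = 7993 ; 12432 * 0.348 = 4326 → total 15375
10–19: 16069 * 0.984 = 15812
20–29: 4330 * 0.964 = 4174
30–39: 9640 * 0.961 = 9264
40–49: 21719 * 0.949 = 20611
50+: 12432 * 0.943 + 16197 * 0.524 = 11723 + 8487 = 20210
Net migration: 0–9 + 500 → 15875; 50+ − 590 → 19620
→ [15875, 15812, 4174, 9264, 20611, 19620]
After projecting period 3:
Births: 4174 * 0.317 = 1323 ; 9264 * 0.368 = 3409 ; 20611 * 0.348 = 7173 → total 11905
10–19: 15875 * 0.984 = 15621
20–29: 15812 * 0.964 = 15243
30–39: 4174 * 0.961 = 4011
40–49: 9264 * 0.949 = 8792
50+: 20611 * 0.943 + 19620 * 0.524 = 19436 + 10281 = 29717
Net migration: 0–9 + 500 → 12405; 50+ − 590 → 29127
→ [12405, 15621, 15243, 4011, 8792, 29127]
After projecting period 4:
Births: 15243 * 0.317 = 4832 ; 4011 * 0.368 = 1476 ; 8792 * 0.348 = 3060 → total 9368
10–19: 12405 * 0.984 = 12207
20–29: 15621 * 0.964 = 15059
30–39: 15243 * 0.961 = 14649
40–49: 4011 * 0.949 = 3806
50+: 8792 * 0.943 + 29127 * 0.524 = 8291 + 15263 = 23554
Net migration: 0–9 + 500 → 9868; 50+ − 590 → 22964
→ [9868, 12207, 15059, 14649, 3806, 22964]
Scenario B total after 4 periods: 78553
Difference B − A = 78553 − 81401 = -2848

-2848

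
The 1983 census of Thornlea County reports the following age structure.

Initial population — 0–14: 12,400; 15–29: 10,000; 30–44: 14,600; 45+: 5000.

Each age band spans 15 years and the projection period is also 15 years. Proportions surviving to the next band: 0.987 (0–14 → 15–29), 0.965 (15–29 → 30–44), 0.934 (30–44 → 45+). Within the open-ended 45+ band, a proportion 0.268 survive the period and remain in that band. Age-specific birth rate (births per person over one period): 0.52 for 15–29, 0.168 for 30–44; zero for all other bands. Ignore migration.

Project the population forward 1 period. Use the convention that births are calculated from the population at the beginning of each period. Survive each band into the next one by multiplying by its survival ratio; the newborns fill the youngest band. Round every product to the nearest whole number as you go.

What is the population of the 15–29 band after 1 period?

Period 1:
Births: 10000 × 0.52 = 5200, 14600 × 0.168 = 2453 → total 7653
15–29: 12400 × 0.987 = 12239
30–44: 10000 × 0.965 = 9650
45+: 14600 × 0.934 + 5000 × 0.268 = 13636 + 1340 = 14976
Giving 7653 / 12239 / 9650 / 14976.

12239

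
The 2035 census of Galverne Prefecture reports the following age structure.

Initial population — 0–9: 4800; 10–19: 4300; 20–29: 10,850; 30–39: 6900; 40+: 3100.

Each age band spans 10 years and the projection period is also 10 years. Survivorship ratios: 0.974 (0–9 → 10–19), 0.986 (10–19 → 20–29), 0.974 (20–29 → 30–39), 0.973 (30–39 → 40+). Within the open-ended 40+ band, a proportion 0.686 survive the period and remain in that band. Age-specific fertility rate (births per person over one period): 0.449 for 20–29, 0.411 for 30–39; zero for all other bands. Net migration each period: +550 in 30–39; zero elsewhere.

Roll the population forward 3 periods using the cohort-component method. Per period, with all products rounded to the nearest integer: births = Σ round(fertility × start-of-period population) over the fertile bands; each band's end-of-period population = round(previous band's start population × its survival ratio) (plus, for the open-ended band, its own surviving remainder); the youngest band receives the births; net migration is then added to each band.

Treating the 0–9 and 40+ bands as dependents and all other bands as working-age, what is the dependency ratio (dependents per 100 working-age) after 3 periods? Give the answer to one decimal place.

Call the groups 1 to 5, youngest first.
Period 1:
Births: 10850 * 0.449 = 4872  |  6900 * 0.411 = 2836 — total 7708
Group 2: 4800 * 0.974 = 4675
Group 3: 4300 * 0.986 = 4240
Group 4: 10850 * 0.974 = 10568
Group 5: 6900 * 0.973 + 3100 * 0.686 = 6714 + 2127 = 8841
Net migration: Group 4 + 550 → 11118
End of period: [7708, 4675, 4240, 11118, 8841]
Period 2:
Births: 4240 * 0.449 = 1904  |  11118 * 0.411 = 4569 — total 6473
Group 2: 7708 * 0.974 = 7508
Group 3: 4675 * 0.986 = 4610
Group 4: 4240 * 0.974 = 4130
Group 5: 11118 * 0.973 + 8841 * 0.686 = 10818 + 6065 = 16883
Net migration: Group 4 + 550 → 4680
End of period: [6473, 7508, 4610, 4680, 16883]
Period 3:
Births: 4610 * 0.449 = 2070  |  4680 * 0.411 = 1923 — total 3993
Group 2: 6473 * 0.974 = 6305
Group 3: 7508 * 0.986 = 7403
Group 4: 4610 * 0.974 = 4490
Group 5: 4680 * 0.973 + 16883 * 0.686 = 4554 + 11582 = 16136
Net migration: Group 4 + 550 → 5040
End of period: [3993, 6305, 7403, 5040, 16136]
Dependents (band 0–9 + band 40+) = 3993 + 16136 = 20129; working-age = 18748; ratio = 20129/18748 × 100 = 107.4

107.4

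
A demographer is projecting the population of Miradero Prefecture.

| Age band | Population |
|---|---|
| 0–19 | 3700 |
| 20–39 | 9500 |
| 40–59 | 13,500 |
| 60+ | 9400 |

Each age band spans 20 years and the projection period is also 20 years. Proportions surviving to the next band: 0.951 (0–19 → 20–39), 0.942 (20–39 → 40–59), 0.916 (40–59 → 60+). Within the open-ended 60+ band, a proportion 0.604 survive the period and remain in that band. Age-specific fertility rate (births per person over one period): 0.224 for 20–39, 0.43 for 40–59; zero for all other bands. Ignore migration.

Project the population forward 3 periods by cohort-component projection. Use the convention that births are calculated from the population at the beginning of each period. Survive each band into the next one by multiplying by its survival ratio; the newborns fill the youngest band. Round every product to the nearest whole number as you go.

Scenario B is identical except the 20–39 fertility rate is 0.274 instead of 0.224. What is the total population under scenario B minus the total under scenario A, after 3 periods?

1094

Numbering the bands 1..4 from youngest to oldest:
Period 1:
Births: 9500 * 0.224 = 2128, 13500 * 0.43 = 5805 — total 7933
Band 2: 3700 * 0.951 = 3519
Band 3: 9500 * 0.942 = 8949
Band 4: 13500 * 0.916 + 9400 * 0.604 = 12366 + 5678 = 18044
→ [7933, 3519, 8949, 18044]
Period 2:
Births: 3519 * 0.224 = 788, 8949 * 0.43 = 3848 — total 4636
Band 2: 7933 * 0.951 = 7544
Band 3: 3519 * 0.942 = 3315
Band 4: 8949 * 0.916 + 18044 * 0.604 = 8197 + 10899 = 19096
→ [4636, 7544, 3315, 19096]
Period 3:
Births: 7544 * 0.224 = 1690, 3315 * 0.43 = 1425 — total 3115
Band 2: 4636 * 0.951 = 4409
Band 3: 7544 * 0.942 = 7106
Band 4: 3315 * 0.916 + 19096 * 0.604 = 3037 + 11534 = 14571
→ [3115, 4409, 7106, 14571]
Scenario A total after 3 periods: 29201
Scenario B projection —
Period 1:
Births: 9500 * 0.274 = 2603, 13500 * 0.43 = 5805 — total 8408
Band 2: 3700 * 0.951 = 3519
Band 3: 9500 * 0.942 = 8949
Band 4: 13500 * 0.916 + 9400 * 0.604 = 12366 + 5678 = 18044
→ [8408, 3519, 8949, 18044]
Period 2:
Births: 3519 * 0.274 = 964, 8949 * 0.43 = 3848 — total 4812
Band 2: 8408 * 0.951 = 7996
Band 3: 3519 * 0.942 = 3315
Band 4: 8949 * 0.916 + 18044 * 0.604 = 8197 + 10899 = 19096
→ [4812, 7996, 3315, 19096]
Period 3:
Births: 7996 * 0.274 = 2191, 3315 * 0.43 = 1425 — total 3616
Band 2: 4812 * 0.951 = 4576
Band 3: 7996 * 0.942 = 7532
Band 4: 3315 * 0.916 + 19096 * 0.604 = 3037 + 11534 = 14571
→ [3616, 4576, 7532, 14571]
Scenario B total after 3 periods: 30295
Difference B − A = 30295 − 29201 = 1094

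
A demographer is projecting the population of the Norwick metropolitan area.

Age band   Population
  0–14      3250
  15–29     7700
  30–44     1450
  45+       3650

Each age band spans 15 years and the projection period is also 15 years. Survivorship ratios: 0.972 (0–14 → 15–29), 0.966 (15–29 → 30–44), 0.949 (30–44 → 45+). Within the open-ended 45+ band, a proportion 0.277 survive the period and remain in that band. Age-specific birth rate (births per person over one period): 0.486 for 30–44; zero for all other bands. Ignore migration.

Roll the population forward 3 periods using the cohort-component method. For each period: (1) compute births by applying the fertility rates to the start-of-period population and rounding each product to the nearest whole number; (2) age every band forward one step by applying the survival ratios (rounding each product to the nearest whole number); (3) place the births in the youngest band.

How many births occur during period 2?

3615

Call the bands 1 to 4, youngest first.
[period 1]
Births: 1450 × 0.486 = 705
Band 2: 3250 × 0.972 = 3159
Band 3: 7700 × 0.966 = 7438
Band 4: 1450 × 0.949 + 3650 × 0.277 = 1376 + 1011 = 2387
Population now: 0–14=705, 15–29=3159, 30–44=7438, 45+=2387
[period 2]
Births: 7438 × 0.486 = 3615
Band 2: 705 × 0.972 = 685
Band 3: 3159 × 0.966 = 3052
Band 4: 7438 × 0.949 + 2387 × 0.277 = 7059 + 661 = 7720
Population now: 0–14=3615, 15–29=685, 30–44=3052, 45+=7720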